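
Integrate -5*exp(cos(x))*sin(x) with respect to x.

5*exp(cos(x)) + C

Let u = cos(x), so du = (-sin(x)) dx.
Rewriting, the integral becomes 5·∫ e^u du = 5·e^u.
Substituting back, u = cos(x).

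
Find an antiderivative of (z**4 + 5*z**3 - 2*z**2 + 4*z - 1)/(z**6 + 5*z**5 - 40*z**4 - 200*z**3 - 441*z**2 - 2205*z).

log(z)/2205 + 4045*log(z - 7)/68208 - 71*log(z + 5)/4080 - 559*log(z + 7)/11368 + 121*log(z**2 + 9)/35496 + 101*atan(z/3)/1972 + C

Factor the denominator: z*(z - 7)*(z + 5)*(z + 7)*(z**2 + 9).
Partial-fraction decomposition: (121*z + 2727)/(17748*(z**2 + 9)) - 559/(11368*(z + 7)) - 71/(4080*(z + 5)) + 4045/(68208*(z - 7)) + 1/(2205*z).
Integrate each term; A/(z−a) gives A·log|z−a|; the (Bz+D)/(z²+p²) term gives a log and an atan.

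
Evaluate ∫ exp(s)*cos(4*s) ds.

Let I denote the integral. Integrate by parts with u = cos(4*s), dv = exp(s) ds, so v = exp(s): I = exp(s)*cos(4*s) + 4·∫ exp(s)*sin(4*s) ds.
Apply parts again with u = sin(4*s), dv = exp(s) ds: ∫ exp(s)*sin(4*s) ds = exp(s)*sin(4*s) − 4·I. Substituting back brings back I: I = 4*exp(s)*sin(4*s) + exp(s)*cos(4*s) − 16·I.
Solving for I: (1 + 16)·I equals the remaining terms, so I = (1/17)·(4*exp(s)*sin(4*s) + exp(s)*cos(4*s)).

4*exp(s)*sin(4*s)/17 + exp(s)*cos(4*s)/17 + C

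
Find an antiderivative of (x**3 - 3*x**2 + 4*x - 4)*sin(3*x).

Use integration by parts with u = x**3 - 3*x**2 + 4*x - 4, dv = sin(3*x) dx, so v = -cos(3*x)/3.
Apply parts 3 times (tabular method): alternate signs, differentiate u down to 0, integrate dv up.

-x**3*cos(3*x)/3 + x**2*sin(3*x)/3 + x**2*cos(3*x) - 2*x*sin(3*x)/3 - 10*x*cos(3*x)/9 + 10*sin(3*x)/27 + 10*cos(3*x)/9 + C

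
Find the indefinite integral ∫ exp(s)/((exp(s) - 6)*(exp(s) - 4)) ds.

Let u = e^s, du = e^s ds.
The integral becomes ∫ du/((u-4)(u-6)); decompose into partial fractions.

log(exp(s) - 6)/2 - log(exp(s) - 4)/2 + C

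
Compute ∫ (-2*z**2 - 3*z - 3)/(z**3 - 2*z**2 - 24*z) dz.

log(z)/8 - 31*log(z - 6)/20 - 23*log(z + 4)/40 + C

Factor the denominator: z*(z - 6)*(z + 4).
Partial-fraction decomposition: -23/(40*(z + 4)) - 31/(20*(z - 6)) + 1/(8*z).
Integrate each term: A/(z−a) contributes A·log|z−a|.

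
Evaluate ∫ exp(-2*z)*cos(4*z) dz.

Let I denote the integral. Integrate by parts with u = cos(4*z), dv = exp(-2*z) dz, so v = -exp(-2*z)/2: I = -exp(-2*z)*cos(4*z)/2 − 2·∫ exp(-2*z)*sin(4*z) dz.
Apply parts again with u = sin(4*z), dv = exp(-2*z) dz: ∫ exp(-2*z)*sin(4*z) dz = -exp(-2*z)*sin(4*z)/2 + 2·I. Substituting back brings back I: I = exp(-2*z)*sin(4*z) - exp(-2*z)*cos(4*z)/2 − 4·I.
Solving for I: (1 + 4)·I equals the remaining terms, so I = (1/5)·(exp(-2*z)*sin(4*z) - exp(-2*z)*cos(4*z)/2).

exp(-2*z)*sin(4*z)/5 - exp(-2*z)*cos(4*z)/10 + C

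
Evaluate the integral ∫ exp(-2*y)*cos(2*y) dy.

exp(-2*y)*sin(2*y)/4 - exp(-2*y)*cos(2*y)/4 + C

Let I denote the integral. Integrate by parts with u = cos(2*y), dv = exp(-2*y) dy, so v = -exp(-2*y)/2: I = -exp(-2*y)*cos(2*y)/2 − ∫ exp(-2*y)*sin(2*y) dy.
Apply parts again with u = sin(2*y), dv = exp(-2*y) dy: ∫ exp(-2*y)*sin(2*y) dy = -exp(-2*y)*sin(2*y)/2 + I. Substituting back brings back I: I = exp(-2*y)*sin(2*y)/2 - exp(-2*y)*cos(2*y)/2 − I.
Solving for I: (1 + 1)·I equals the remaining terms, so I = (1/2)·(exp(-2*y)*sin(2*y)/2 - exp(-2*y)*cos(2*y)/2).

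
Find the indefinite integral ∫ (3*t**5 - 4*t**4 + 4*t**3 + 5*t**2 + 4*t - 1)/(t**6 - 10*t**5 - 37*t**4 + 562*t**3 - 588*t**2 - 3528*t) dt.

log(t)/3528 + 42461*log(t - 7)/882 - 8926327*log(t - 6)/194688 - 181*log(t + 2)/5760 + 61181*log(t + 7)/82810 + 19211/(624*t - 3744) + C

Factor the denominator: t*(t - 7)*(t - 6)**2*(t + 2)*(t + 7).
Partial-fraction decomposition: 61181/(82810*(t + 7)) - 181/(5760*(t + 2)) - 8926327/(194688*(t - 6)) - 19211/(624*(t - 6)**2) + 42461/(882*(t - 7)) + 1/(3528*t).
Integrate each term; A/(t−a) gives A·log|t−a|; A/(t−a)² gives −A/(t−a).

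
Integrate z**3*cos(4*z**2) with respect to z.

Let u = z², du = 2z dz; rewrite as (1/2)∫ u^1·cos(4u) du.
Now integrate by parts 1 time.

z**2*sin(4*z**2)/8 + cos(4*z**2)/32 + C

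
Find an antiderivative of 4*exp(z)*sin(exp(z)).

Let u = exp(z), so du = (exp(z)) dz.
Rewriting, the integral becomes 4·∫ sin(u) du = 4·-cos(u).
Substituting back, u = exp(z).

-4*cos(exp(z)) + C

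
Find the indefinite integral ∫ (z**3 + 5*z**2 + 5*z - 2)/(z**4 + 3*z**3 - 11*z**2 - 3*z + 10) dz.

12*log(z - 2)/7 - 3*log(z - 1)/4 - log(z + 1)/8 + 9*log(z + 5)/56 + C

Factor the denominator: (z - 2)*(z - 1)*(z + 1)*(z + 5).
Partial-fraction decomposition: 9/(56*(z + 5)) - 1/(8*(z + 1)) - 3/(4*(z - 1)) + 12/(7*(z - 2)).
Integrate each term: A/(z−a) contributes A·log|z−a|.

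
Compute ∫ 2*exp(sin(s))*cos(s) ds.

2*exp(sin(s)) + C

Let u = sin(s), so du = (cos(s)) ds.
Rewriting, the integral becomes 2·∫ e^u du = 2·e^u.
Substituting back, u = sin(s).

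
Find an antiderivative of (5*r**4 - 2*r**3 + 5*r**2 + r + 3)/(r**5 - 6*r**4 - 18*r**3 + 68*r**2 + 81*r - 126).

Factor the denominator: (r - 7)*(r - 3)*(r - 1)*(r + 2)*(r + 3).
Partial-fraction decomposition: 21/(10*(r + 3)) - 13/(15*(r + 2)) + 1/(12*(r - 1)) - 67/(40*(r - 3)) + 643/(120*(r - 7)).
Integrate each term: A/(r−a) contributes A·log|r−a|.

643*log(r - 7)/120 - 67*log(r - 3)/40 + log(r - 1)/12 - 13*log(r + 2)/15 + 21*log(r + 3)/10 + C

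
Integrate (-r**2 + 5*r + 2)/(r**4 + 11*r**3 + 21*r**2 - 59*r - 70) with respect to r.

Factor the denominator: (r - 2)*(r + 1)*(r + 5)*(r + 7).
Partial-fraction decomposition: 41/(54*(r + 7)) - 6/(7*(r + 5)) + 1/(18*(r + 1)) + 8/(189*(r - 2)).
Integrate each term: A/(r−a) contributes A·log|r−a|.

8*log(r - 2)/189 + log(r + 1)/18 - 6*log(r + 5)/7 + 41*log(r + 7)/54 + C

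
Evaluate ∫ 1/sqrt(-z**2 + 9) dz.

Substitute z = 3·sin(θ), so dz = 3·cos(θ) dθ and the radical becomes sqrt(-z**2 + 9) = 3·cos(θ) by the Pythagorean identity.
Integrate the resulting trig expression in θ, then back-substitute θ = asin(z/3), sin(θ) = z/3, cos(θ) = sqrt(-z**2 + 9)/3 (absorbing any constant into C).

asin(z/3) + C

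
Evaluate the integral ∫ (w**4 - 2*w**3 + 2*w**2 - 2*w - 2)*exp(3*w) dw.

Use integration by parts with u = w**4 - 2*w**3 + 2*w**2 - 2*w - 2, dv = exp(3*w) dw, so v = exp(3*w)/3.
Apply parts 4 times (tabular method): alternate signs, differentiate u down to 0, integrate dv up.

(27*w**4 - 90*w**3 + 144*w**2 - 150*w - 4)*exp(3*w)/81 + C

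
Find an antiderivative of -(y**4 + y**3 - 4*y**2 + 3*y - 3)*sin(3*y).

y**4*cos(3*y)/3 - 4*y**3*sin(3*y)/9 + y**3*cos(3*y)/3 - y**2*sin(3*y)/3 - 16*y**2*cos(3*y)/9 + 32*y*sin(3*y)/27 + 7*y*cos(3*y)/9 - 7*sin(3*y)/27 - 49*cos(3*y)/81 + C

Use integration by parts with u = y**4 + y**3 - 4*y**2 + 3*y - 3, dv = -sin(3*y) dy, so v = cos(3*y)/3.
Apply parts 4 times (tabular method): alternate signs, differentiate u down to 0, integrate dv up.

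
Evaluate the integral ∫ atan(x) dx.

Use integration by parts with u = arctan(x), dv = dx.
Then du = 1/(x**2 + 1) dx.

x*atan(x) - log(x**2 + 1)/2 + C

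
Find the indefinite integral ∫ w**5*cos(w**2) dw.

w**4*sin(w**2)/2 + w**2*cos(w**2) - sin(w**2) + C

Let u = w², du = 2w dw; rewrite as (1/2)∫ u^2·cos(1u) du.
Now integrate by parts 2 times.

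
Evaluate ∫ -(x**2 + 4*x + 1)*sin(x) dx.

x**2*cos(x) - 2*x*sin(x) + 4*x*cos(x) - 4*sin(x) - cos(x) + C

Use integration by parts with u = x**2 + 4*x + 1, dv = -sin(x) dx, so v = cos(x).
Apply parts 2 times (tabular method): alternate signs, differentiate u down to 0, integrate dv up.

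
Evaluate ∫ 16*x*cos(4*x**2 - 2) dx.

2*sin(4*x**2 - 2) + C

Let u = 4*x**2 - 2, so du = (8*x) dx.
Rewriting, the integral becomes 2·∫ cos(u) du = 2·sin(u).
Substituting back, u = 4*x**2 - 2.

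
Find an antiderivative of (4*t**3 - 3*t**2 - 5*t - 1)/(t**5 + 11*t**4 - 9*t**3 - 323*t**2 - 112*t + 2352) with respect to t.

Factor the denominator: (t - 4)*(t - 3)*(t + 4)*(t + 7)**2.
Partial-fraction decomposition: 307/(660*(t + 7)) + 9/(2*(t + 7)**2) - 95/(168*(t + 4)) - 13/(140*(t - 3)) + 17/(88*(t - 4)).
Integrate each term; A/(t−a) gives A·log|t−a|; A/(t−a)² gives −A/(t−a).

17*log(t - 4)/88 - 13*log(t - 3)/140 - 95*log(t + 4)/168 + 307*log(t + 7)/660 - 9/(2*t + 14) + C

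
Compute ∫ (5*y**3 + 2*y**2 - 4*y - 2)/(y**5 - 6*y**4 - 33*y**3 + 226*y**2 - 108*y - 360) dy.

563*log(y - 6)/168 - 653*log(y - 5)/198 + 19*log(y - 2)/144 + log(y + 1)/630 - 493*log(y + 6)/2640 + C

Factor the denominator: (y - 6)*(y - 5)*(y - 2)*(y + 1)*(y + 6).
Partial-fraction decomposition: -493/(2640*(y + 6)) + 1/(630*(y + 1)) + 19/(144*(y - 2)) - 653/(198*(y - 5)) + 563/(168*(y - 6)).
Integrate each term: A/(y−a) contributes A·log|y−a|.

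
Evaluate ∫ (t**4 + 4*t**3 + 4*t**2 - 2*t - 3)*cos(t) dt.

t**4*sin(t) + 4*t**3*sin(t) + 4*t**3*cos(t) - 8*t**2*sin(t) + 12*t**2*cos(t) - 26*t*sin(t) - 16*t*cos(t) + 13*sin(t) - 26*cos(t) + C

Use integration by parts with u = t**4 + 4*t**3 + 4*t**2 - 2*t - 3, dv = cos(t) dt, so v = sin(t).
Apply parts 4 times (tabular method): alternate signs, differentiate u down to 0, integrate dv up.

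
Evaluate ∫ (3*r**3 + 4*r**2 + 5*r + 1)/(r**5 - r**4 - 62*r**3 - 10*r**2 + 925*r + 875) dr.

1261*log(r - 7)/2304 - 167*log(r - 5)/400 - log(r + 1)/256 - 1813*log(r + 5)/14400 - 299/(480*r + 2400) + C

Factor the denominator: (r - 7)*(r - 5)*(r + 1)*(r + 5)**2.
Partial-fraction decomposition: -1813/(14400*(r + 5)) + 299/(480*(r + 5)**2) - 1/(256*(r + 1)) - 167/(400*(r - 5)) + 1261/(2304*(r - 7)).
Integrate each term; A/(r−a) gives A·log|r−a|; A/(r−a)² gives −A/(r−a).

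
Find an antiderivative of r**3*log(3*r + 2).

r**4*log(3*r + 2)/4 - r**4/16 + r**3/18 - r**2/18 + 2*r/27 - 4*log(3*r + 2)/81 + C

Use integration by parts with u = log(3*r + 2), dv = r**3 dr.
Then du = 3/(3*r + 2) dr and v = r**4/4.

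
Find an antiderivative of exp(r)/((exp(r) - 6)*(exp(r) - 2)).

log(exp(r) - 6)/4 - log(exp(r) - 2)/4 + C

Let u = e^r, du = e^r dr.
The integral becomes ∫ du/((u-2)(u-6)); decompose into partial fractions.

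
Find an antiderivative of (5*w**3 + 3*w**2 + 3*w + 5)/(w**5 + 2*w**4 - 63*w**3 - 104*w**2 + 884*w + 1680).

1211*log(w - 6)/1040 - 20*log(w - 5)/21 - 29*log(w + 2)/560 + 31*log(w + 4)/60 - 44*log(w + 7)/65 + C

Factor the denominator: (w - 6)*(w - 5)*(w + 2)*(w + 4)*(w + 7).
Partial-fraction decomposition: -44/(65*(w + 7)) + 31/(60*(w + 4)) - 29/(560*(w + 2)) - 20/(21*(w - 5)) + 1211/(1040*(w - 6)).
Integrate each term: A/(w−a) contributes A·log|w−a|.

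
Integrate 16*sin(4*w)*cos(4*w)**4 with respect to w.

Let u = cos(4*w), so du = (-4*sin(4*w)) dw.
Rewriting, the integral becomes -4·∫ u^4 du = -4·u^5/5.
Substituting back, u = cos(4*w).

-4*cos(4*w)**5/5 + C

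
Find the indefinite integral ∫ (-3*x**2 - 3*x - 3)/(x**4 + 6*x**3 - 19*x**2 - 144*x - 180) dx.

-93*log(x - 5)/616 + 9*log(x + 2)/28 - 7*log(x + 3)/8 + 31*log(x + 6)/44 + C

Factor the denominator: (x - 5)*(x + 2)*(x + 3)*(x + 6).
Partial-fraction decomposition: 31/(44*(x + 6)) - 7/(8*(x + 3)) + 9/(28*(x + 2)) - 93/(616*(x - 5)).
Integrate each term: A/(x−a) contributes A·log|x−a|.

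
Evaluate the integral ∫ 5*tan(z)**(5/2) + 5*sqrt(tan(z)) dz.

Let u = tan(z), so du = (tan(z)**2 + 1) dz.
Rewriting, the integral becomes 5·∫ √u du = 5·(2/3)u^(3/2).
Substituting back, u = tan(z).

10*tan(z)**(3/2)/3 + C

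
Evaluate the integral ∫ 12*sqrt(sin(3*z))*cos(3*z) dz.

Let u = sin(3*z), so du = (3*cos(3*z)) dz.
Rewriting, the integral becomes 4·∫ √u du = 4·(2/3)u^(3/2).
Substituting back, u = sin(3*z).

8*sin(3*z)**(3/2)/3 + C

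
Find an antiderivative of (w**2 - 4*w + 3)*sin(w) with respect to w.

Use integration by parts with u = w**2 - 4*w + 3, dv = sin(w) dw, so v = -cos(w).
Apply parts 2 times (tabular method): alternate signs, differentiate u down to 0, integrate dv up.

-w**2*cos(w) + 2*w*sin(w) + 4*w*cos(w) - 4*sin(w) - cos(w) + C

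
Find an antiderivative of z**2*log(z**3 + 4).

Let u = z**3 + 4, so du = (3*z**2) dz.
The integral becomes (1/3)·∫ log(u) du; integrate by parts with u′=log(u), dv′=du.

z**3*log(z**3 + 4)/3 - z**3/3 + 4*log(z**3 + 4)/3 + C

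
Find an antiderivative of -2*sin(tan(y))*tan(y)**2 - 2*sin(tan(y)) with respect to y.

Let u = tan(y), so du = (tan(y)**2 + 1) dy.
Rewriting, the integral becomes -2·∫ sin(u) du = -2·-cos(u).
Substituting back, u = tan(y).

2*cos(tan(y)) + C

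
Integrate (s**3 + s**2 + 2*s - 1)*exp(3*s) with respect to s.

(3*s**3 + 6*s - 5)*exp(3*s)/9 + C

Use integration by parts with u = s**3 + s**2 + 2*s - 1, dv = exp(3*s) ds, so v = exp(3*s)/3.
Apply parts 3 times (tabular method): alternate signs, differentiate u down to 0, integrate dv up.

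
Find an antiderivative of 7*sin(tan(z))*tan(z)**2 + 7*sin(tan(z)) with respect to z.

Let u = tan(z), so du = (tan(z)**2 + 1) dz.
Rewriting, the integral becomes 7·∫ sin(u) du = 7·-cos(u).
Substituting back, u = tan(z).

-7*cos(tan(z)) + C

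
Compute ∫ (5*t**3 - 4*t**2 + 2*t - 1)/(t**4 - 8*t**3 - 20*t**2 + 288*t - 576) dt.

947*log(t - 6)/48 - 394*log(t - 4)/25 + 1237*log(t + 6)/1200 + 263/(20*t - 80) + C

Factor the denominator: (t - 6)*(t - 4)**2*(t + 6).
Partial-fraction decomposition: 1237/(1200*(t + 6)) - 394/(25*(t - 4)) - 263/(20*(t - 4)**2) + 947/(48*(t - 6)).
Integrate each term; A/(t−a) gives A·log|t−a|; A/(t−a)² gives −A/(t−a).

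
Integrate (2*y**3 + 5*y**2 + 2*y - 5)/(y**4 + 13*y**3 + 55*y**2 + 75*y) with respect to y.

-log(y)/15 + 5*log(y + 3)/3 + 2*log(y + 5)/5 + 14/(y + 5) + C

Factor the denominator: y*(y + 3)*(y + 5)**2.
Partial-fraction decomposition: 2/(5*(y + 5)) - 14/(y + 5)**2 + 5/(3*(y + 3)) - 1/(15*y).
Integrate each term; A/(y−a) gives A·log|y−a|; A/(y−a)² gives −A/(y−a).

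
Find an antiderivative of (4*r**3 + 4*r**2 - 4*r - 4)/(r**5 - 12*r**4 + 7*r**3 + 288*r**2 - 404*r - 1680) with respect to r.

256*log(r - 7)/33 - 49*log(r - 6)/4 + 32*log(r - 5)/7 + log(r + 2)/84 - log(r + 4)/11 + C

Factor the denominator: (r - 7)*(r - 6)*(r - 5)*(r + 2)*(r + 4).
Partial-fraction decomposition: -1/(11*(r + 4)) + 1/(84*(r + 2)) + 32/(7*(r - 5)) - 49/(4*(r - 6)) + 256/(33*(r - 7)).
Integrate each term: A/(r−a) contributes A·log|r−a|.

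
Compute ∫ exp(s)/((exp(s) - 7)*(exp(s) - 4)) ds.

Let u = e^s, du = e^s ds.
The integral becomes ∫ du/((u-4)(u-7)); decompose into partial fractions.

log(exp(s) - 7)/3 - log(exp(s) - 4)/3 + C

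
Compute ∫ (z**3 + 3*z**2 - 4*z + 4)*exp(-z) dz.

(-z**3 - 6*z**2 - 8*z - 12)*exp(-z) + C

Use integration by parts with u = z**3 + 3*z**2 - 4*z + 4, dv = exp(-z) dz, so v = -exp(-z).
Apply parts 3 times (tabular method): alternate signs, differentiate u down to 0, integrate dv up.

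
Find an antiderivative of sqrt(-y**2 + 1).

Substitute y = sin(θ), so dy = cos(θ) dθ and the radical becomes sqrt(-y**2 + 1) = cos(θ) by the Pythagorean identity.
Integrate the resulting trig expression in θ, then back-substitute θ = asin(y), sin(θ) = y, cos(θ) = sqrt(-y**2 + 1) (absorbing any constant into C).

y*sqrt(-y**2 + 1)/2 + asin(y)/2 + C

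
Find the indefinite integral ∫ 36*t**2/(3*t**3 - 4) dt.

4*log(3*t**3 - 4) + C

Let u = 3*t**3 - 4, so du = (9*t**2) dt.
Rewriting, the integral becomes 4·∫ 1/u du = 4·log(u).
Substituting back, u = 3*t**3 - 4.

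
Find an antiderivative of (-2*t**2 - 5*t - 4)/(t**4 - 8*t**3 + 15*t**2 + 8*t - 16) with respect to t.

133*log(t - 4)/225 - 11*log(t - 1)/18 + log(t + 1)/50 + 56/(15*t - 60) + C

Factor the denominator: (t - 4)**2*(t - 1)*(t + 1).
Partial-fraction decomposition: 1/(50*(t + 1)) - 11/(18*(t - 1)) + 133/(225*(t - 4)) - 56/(15*(t - 4)**2).
Integrate each term; A/(t−a) gives A·log|t−a|; A/(t−a)² gives −A/(t−a).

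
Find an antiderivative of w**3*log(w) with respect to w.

w**4*log(w)/4 - w**4/16 + C

Use integration by parts with u = log(w), dv = w**3 dw.
Then du = 1/w dw and v = w**4/4.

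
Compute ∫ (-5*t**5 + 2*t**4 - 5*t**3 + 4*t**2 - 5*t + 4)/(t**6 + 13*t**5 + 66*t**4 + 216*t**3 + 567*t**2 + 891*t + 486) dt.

log(t + 1)/8 + 1081*log(t + 3)/72 - 8546*log(t + 6)/405 + 1559*log(t**2 + 9)/3240 + 37*atan(t/3)/1620 + 1567/(108*t + 324) + C

Factor the denominator: (t + 1)*(t + 3)**2*(t + 6)*(t**2 + 9).
Partial-fraction decomposition: (1559*t + 111)/(1620*(t**2 + 9)) - 8546/(405*(t + 6)) + 1081/(72*(t + 3)) - 1567/(108*(t + 3)**2) + 1/(8*(t + 1)).
Integrate each term; A/(t−a) gives A·log|t−a|; the (Bt+D)/(t²+p²) term gives a log and an atan.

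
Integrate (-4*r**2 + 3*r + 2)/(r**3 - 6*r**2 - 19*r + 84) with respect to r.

Factor the denominator: (r - 7)*(r - 3)*(r + 4).
Partial-fraction decomposition: -74/(77*(r + 4)) + 25/(28*(r - 3)) - 173/(44*(r - 7)).
Integrate each term: A/(r−a) contributes A·log|r−a|.

-173*log(r - 7)/44 + 25*log(r - 3)/28 - 74*log(r + 4)/77 + C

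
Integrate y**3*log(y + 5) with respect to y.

Use integration by parts with u = log(y + 5), dv = y**3 dy.
Then du = 1/(y + 5) dy and v = y**4/4.

y**4*log(y + 5)/4 - y**4/16 + 5*y**3/12 - 25*y**2/8 + 125*y/4 - 625*log(y + 5)/4 + C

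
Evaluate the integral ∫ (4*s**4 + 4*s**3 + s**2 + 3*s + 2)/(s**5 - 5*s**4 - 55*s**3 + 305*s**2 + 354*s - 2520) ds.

Factor the denominator: (s - 6)*(s - 5)*(s - 4)*(s + 3)*(s + 7).
Partial-fraction decomposition: 1377/(1144*(s + 7)) - 109/(1008*(s + 3)) + 655/(77*(s - 4)) - 507/(16*(s - 5)) + 3052/(117*(s - 6)).
Integrate each term: A/(s−a) contributes A·log|s−a|.

3052*log(s - 6)/117 - 507*log(s - 5)/16 + 655*log(s - 4)/77 - 109*log(s + 3)/1008 + 1377*log(s + 7)/1144 + C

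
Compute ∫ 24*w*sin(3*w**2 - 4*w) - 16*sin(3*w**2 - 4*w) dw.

Let u = 3*w**2 - 4*w, so du = (6*w - 4) dw.
Rewriting, the integral becomes 4·∫ sin(u) du = 4·-cos(u).
Substituting back, u = 3*w**2 - 4*w.

-4*cos(3*w**2 - 4*w) + C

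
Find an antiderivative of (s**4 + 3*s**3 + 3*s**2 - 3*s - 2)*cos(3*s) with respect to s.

Use integration by parts with u = s**4 + 3*s**3 + 3*s**2 - 3*s - 2, dv = cos(3*s) ds, so v = sin(3*s)/3.
Apply parts 4 times (tabular method): alternate signs, differentiate u down to 0, integrate dv up.

s**4*sin(3*s)/3 + s**3*sin(3*s) + 4*s**3*cos(3*s)/9 + 5*s**2*sin(3*s)/9 + s**2*cos(3*s) - 5*s*sin(3*s)/3 + 10*s*cos(3*s)/27 - 64*sin(3*s)/81 - 5*cos(3*s)/9 + C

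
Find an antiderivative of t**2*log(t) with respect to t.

t**3*log(t)/3 - t**3/9 + C

Use integration by parts with u = log(t), dv = t**2 dt.
Then du = 1/t dt and v = t**3/3.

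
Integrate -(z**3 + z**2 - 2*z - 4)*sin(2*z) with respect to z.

z**3*cos(2*z)/2 - 3*z**2*sin(2*z)/4 + z**2*cos(2*z)/2 - z*sin(2*z)/2 - 7*z*cos(2*z)/4 + 7*sin(2*z)/8 - 9*cos(2*z)/4 + C

Use integration by parts with u = z**3 + z**2 - 2*z - 4, dv = -sin(2*z) dz, so v = cos(2*z)/2.
Apply parts 3 times (tabular method): alternate signs, differentiate u down to 0, integrate dv up.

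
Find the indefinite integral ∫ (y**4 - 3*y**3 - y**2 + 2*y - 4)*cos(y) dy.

Use integration by parts with u = y**4 - 3*y**3 - y**2 + 2*y - 4, dv = cos(y) dy, so v = sin(y).
Apply parts 4 times (tabular method): alternate signs, differentiate u down to 0, integrate dv up.

y**4*sin(y) - 3*y**3*sin(y) + 4*y**3*cos(y) - 13*y**2*sin(y) - 9*y**2*cos(y) + 20*y*sin(y) - 26*y*cos(y) + 22*sin(y) + 20*cos(y) + C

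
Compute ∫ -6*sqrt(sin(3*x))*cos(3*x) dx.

Let u = sin(3*x), so du = (3*cos(3*x)) dx.
Rewriting, the integral becomes -2·∫ √u du = -2·(2/3)u^(3/2).
Substituting back, u = sin(3*x).

-4*sin(3*x)**(3/2)/3 + C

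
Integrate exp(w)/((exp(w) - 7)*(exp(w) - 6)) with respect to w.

log(exp(w) - 7) - log(exp(w) - 6) + C

Let u = e^w, du = e^w dw.
The integral becomes ∫ du/((u-7)(u-6)); decompose into partial fractions.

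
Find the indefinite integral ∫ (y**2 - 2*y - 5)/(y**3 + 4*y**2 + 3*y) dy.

-5*log(y)/3 + log(y + 1) + 5*log(y + 3)/3 + C

Factor the denominator: y*(y + 1)*(y + 3).
Partial-fraction decomposition: 5/(3*(y + 3)) + 1/(y + 1) - 5/(3*y).
Integrate each term: A/(y−a) contributes A·log|y−a|.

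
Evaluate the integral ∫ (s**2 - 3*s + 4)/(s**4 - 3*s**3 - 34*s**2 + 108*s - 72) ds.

11*log(s - 6)/120 - log(s - 2)/16 + 2*log(s - 1)/35 - 29*log(s + 6)/336 + C

Factor the denominator: (s - 6)*(s - 2)*(s - 1)*(s + 6).
Partial-fraction decomposition: -29/(336*(s + 6)) + 2/(35*(s - 1)) - 1/(16*(s - 2)) + 11/(120*(s - 6)).
Integrate each term: A/(s−a) contributes A·log|s−a|.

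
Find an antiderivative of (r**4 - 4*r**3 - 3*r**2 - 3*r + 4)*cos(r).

Use integration by parts with u = r**4 - 4*r**3 - 3*r**2 - 3*r + 4, dv = cos(r) dr, so v = sin(r).
Apply parts 4 times (tabular method): alternate signs, differentiate u down to 0, integrate dv up.

r**4*sin(r) - 4*r**3*sin(r) + 4*r**3*cos(r) - 15*r**2*sin(r) - 12*r**2*cos(r) + 21*r*sin(r) - 30*r*cos(r) + 34*sin(r) + 21*cos(r) + C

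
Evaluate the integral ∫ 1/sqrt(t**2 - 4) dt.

Substitute t = 2·sec(θ), so dt = 2·sec(θ)*tan(θ) dθ and the radical becomes sqrt(t**2 - 4) = 2·tan(θ) by the Pythagorean identity.
Integrate the resulting trig expression in θ, then back-substitute sec(θ) = t/2, tan(θ) = sqrt(t**2 - 4)/2 (absorbing any constant into C).

log(t + sqrt(t**2 - 4)) + C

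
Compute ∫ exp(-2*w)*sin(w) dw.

Let I denote the integral. Integrate by parts with u = sin(w), dv = exp(-2*w) dw, so v = -exp(-2*w)/2: I = -exp(-2*w)*sin(w)/2 + (1/2)·∫ exp(-2*w)*cos(w) dw.
Apply parts again with u = cos(w), dv = exp(-2*w) dw: ∫ exp(-2*w)*cos(w) dw = -exp(-2*w)*cos(w)/2 − (1/2)·I. Substituting back brings back I: I = -exp(-2*w)*sin(w)/2 - exp(-2*w)*cos(w)/4 − (1/4)·I.
Solving for I: (1 + 1/4)·I equals the remaining terms, so I = (4/5)·(-exp(-2*w)*sin(w)/2 - exp(-2*w)*cos(w)/4).

-2*exp(-2*w)*sin(w)/5 - exp(-2*w)*cos(w)/5 + C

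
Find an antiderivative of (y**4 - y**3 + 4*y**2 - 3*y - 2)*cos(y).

y**4*sin(y) - y**3*sin(y) + 4*y**3*cos(y) - 8*y**2*sin(y) - 3*y**2*cos(y) + 3*y*sin(y) - 16*y*cos(y) + 14*sin(y) + 3*cos(y) + C

Use integration by parts with u = y**4 - y**3 + 4*y**2 - 3*y - 2, dv = cos(y) dy, so v = sin(y).
Apply parts 4 times (tabular method): alternate signs, differentiate u down to 0, integrate dv up.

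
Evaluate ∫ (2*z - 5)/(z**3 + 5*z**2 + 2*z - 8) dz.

Factor the denominator: (z - 1)*(z + 2)*(z + 4).
Partial-fraction decomposition: -13/(10*(z + 4)) + 3/(2*(z + 2)) - 1/(5*(z - 1)).
Integrate each term: A/(z−a) contributes A·log|z−a|.

-log(z - 1)/5 + 3*log(z + 2)/2 - 13*log(z + 4)/10 + C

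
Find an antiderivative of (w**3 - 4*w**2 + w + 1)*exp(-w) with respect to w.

(-w**3 + w**2 + w)*exp(-w) + C

Use integration by parts with u = w**3 - 4*w**2 + w + 1, dv = exp(-w) dw, so v = -exp(-w).
Apply parts 3 times (tabular method): alternate signs, differentiate u down to 0, integrate dv up.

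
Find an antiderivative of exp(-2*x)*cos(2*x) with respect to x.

Let I denote the integral. Integrate by parts with u = cos(2*x), dv = exp(-2*x) dx, so v = -exp(-2*x)/2: I = -exp(-2*x)*cos(2*x)/2 − ∫ exp(-2*x)*sin(2*x) dx.
Apply parts again with u = sin(2*x), dv = exp(-2*x) dx: ∫ exp(-2*x)*sin(2*x) dx = -exp(-2*x)*sin(2*x)/2 + I. Substituting back brings back I: I = exp(-2*x)*sin(2*x)/2 - exp(-2*x)*cos(2*x)/2 − I.
Solving for I: (1 + 1)·I equals the remaining terms, so I = (1/2)·(exp(-2*x)*sin(2*x)/2 - exp(-2*x)*cos(2*x)/2).

exp(-2*x)*sin(2*x)/4 - exp(-2*x)*cos(2*x)/4 + C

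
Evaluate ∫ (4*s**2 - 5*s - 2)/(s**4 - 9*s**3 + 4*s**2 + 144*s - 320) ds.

Factor the denominator: (s - 5)*(s - 4)**2*(s + 4).
Partial-fraction decomposition: -41/(288*(s + 4)) - 255/(32*(s - 4)) - 21/(4*(s - 4)**2) + 73/(9*(s - 5)).
Integrate each term; A/(s−a) gives A·log|s−a|; A/(s−a)² gives −A/(s−a).

73*log(s - 5)/9 - 255*log(s - 4)/32 - 41*log(s + 4)/288 + 21/(4*s - 16) + C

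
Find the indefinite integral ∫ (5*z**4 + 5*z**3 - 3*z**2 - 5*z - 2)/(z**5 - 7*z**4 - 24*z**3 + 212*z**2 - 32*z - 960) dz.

Factor the denominator: (z - 6)*(z - 4)**2*(z + 2)*(z + 5).
Partial-fraction decomposition: 272/(297*(z + 5)) - 1/(24*(z + 2)) - 1831/(108*(z - 4)) - 85/(6*(z - 4)**2) + 1855/(88*(z - 6)).
Integrate each term; A/(z−a) gives A·log|z−a|; A/(z−a)² gives −A/(z−a).

1855*log(z - 6)/88 - 1831*log(z - 4)/108 - log(z + 2)/24 + 272*log(z + 5)/297 + 85/(6*z - 24) + C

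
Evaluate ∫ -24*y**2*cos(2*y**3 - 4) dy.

-4*sin(2*y**3 - 4) + C

Let u = 2*y**3 - 4, so du = (6*y**2) dy.
Rewriting, the integral becomes -4·∫ cos(u) du = -4·sin(u).
Substituting back, u = 2*y**3 - 4.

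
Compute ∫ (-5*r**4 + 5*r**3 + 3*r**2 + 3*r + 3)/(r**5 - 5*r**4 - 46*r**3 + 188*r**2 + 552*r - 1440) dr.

Factor the denominator: (r - 6)**2*(r - 2)*(r + 4)*(r + 5).
Partial-fraction decomposition: -3687/(847*(r + 5)) + 1561/(600*(r + 4)) - 19/(672*(r - 2)) - 311733/(96800*(r - 6)) - 5271/(440*(r - 6)**2).
Integrate each term; A/(r−a) gives A·log|r−a|; A/(r−a)² gives −A/(r−a).

-311733*log(r - 6)/96800 - 19*log(r - 2)/672 + 1561*log(r + 4)/600 - 3687*log(r + 5)/847 + 5271/(440*r - 2640) + C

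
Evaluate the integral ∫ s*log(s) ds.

s**2*log(s)/2 - s**2/4 + C

Use integration by parts with u = log(s), dv = s ds.
Then du = 1/s ds and v = s**2/2.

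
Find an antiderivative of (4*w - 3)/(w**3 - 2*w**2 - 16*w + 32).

Factor the denominator: (w - 4)*(w - 2)*(w + 4).
Partial-fraction decomposition: -19/(48*(w + 4)) - 5/(12*(w - 2)) + 13/(16*(w - 4)).
Integrate each term: A/(w−a) contributes A·log|w−a|.

13*log(w - 4)/16 - 5*log(w - 2)/12 - 19*log(w + 4)/48 + C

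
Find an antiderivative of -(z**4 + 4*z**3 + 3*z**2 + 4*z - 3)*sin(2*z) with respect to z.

z**4*cos(2*z)/2 - z**3*sin(2*z) + 2*z**3*cos(2*z) - 3*z**2*sin(2*z) - z*cos(2*z) + sin(2*z)/2 - 3*cos(2*z)/2 + C

Use integration by parts with u = z**4 + 4*z**3 + 3*z**2 + 4*z - 3, dv = -sin(2*z) dz, so v = cos(2*z)/2.
Apply parts 4 times (tabular method): alternate signs, differentiate u down to 0, integrate dv up.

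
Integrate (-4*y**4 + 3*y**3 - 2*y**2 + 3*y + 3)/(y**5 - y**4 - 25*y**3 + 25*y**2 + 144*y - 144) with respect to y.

Factor the denominator: (y - 4)*(y - 3)*(y - 1)*(y + 3)*(y + 4).
Partial-fraction decomposition: -1257/(280*(y + 4)) + 143/(56*(y + 3)) + 1/(40*(y - 1)) + 83/(28*(y - 3)) - 283/(56*(y - 4)).
Integrate each term: A/(y−a) contributes A·log|y−a|.

-283*log(y - 4)/56 + 83*log(y - 3)/28 + log(y - 1)/40 + 143*log(y + 3)/56 - 1257*log(y + 4)/280 + C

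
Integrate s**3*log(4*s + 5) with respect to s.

s**4*log(4*s + 5)/4 - s**4/16 + 5*s**3/48 - 25*s**2/128 + 125*s/256 - 625*log(4*s + 5)/1024 + C

Use integration by parts with u = log(4*s + 5), dv = s**3 ds.
Then du = 4/(4*s + 5) ds and v = s**4/4.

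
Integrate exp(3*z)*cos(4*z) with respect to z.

4*exp(3*z)*sin(4*z)/25 + 3*exp(3*z)*cos(4*z)/25 + C

Let I denote the integral. Integrate by parts with u = cos(4*z), dv = exp(3*z) dz, so v = exp(3*z)/3: I = exp(3*z)*cos(4*z)/3 + (4/3)·∫ exp(3*z)*sin(4*z) dz.
Apply parts again with u = sin(4*z), dv = exp(3*z) dz: ∫ exp(3*z)*sin(4*z) dz = exp(3*z)*sin(4*z)/3 − (4/3)·I. Substituting back brings back I: I = 4*exp(3*z)*sin(4*z)/9 + exp(3*z)*cos(4*z)/3 − (16/9)·I.
Solving for I: (1 + 16/9)·I equals the remaining terms, so I = (9/25)·(4*exp(3*z)*sin(4*z)/9 + exp(3*z)*cos(4*z)/3).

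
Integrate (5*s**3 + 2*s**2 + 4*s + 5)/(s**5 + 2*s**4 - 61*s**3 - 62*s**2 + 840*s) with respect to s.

Factor the denominator: s*(s - 6)*(s - 4)*(s + 5)*(s + 7).
Partial-fraction decomposition: -820/(1001*(s + 7)) + 59/(99*(s + 5)) - 373/(792*(s - 4)) + 1181/(1716*(s - 6)) + 1/(168*s).
Integrate each term: A/(s−a) contributes A·log|s−a|.

log(s)/168 + 1181*log(s - 6)/1716 - 373*log(s - 4)/792 + 59*log(s + 5)/99 - 820*log(s + 7)/1001 + C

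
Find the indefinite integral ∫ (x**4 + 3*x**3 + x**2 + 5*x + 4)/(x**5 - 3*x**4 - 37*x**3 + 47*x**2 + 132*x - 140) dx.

1759*log(x - 7)/1620 - 29*log(x - 2)/70 + 7*log(x - 1)/54 + 5*log(x + 2)/162 + 127*log(x + 5)/756 + C

Factor the denominator: (x - 7)*(x - 2)*(x - 1)*(x + 2)*(x + 5).
Partial-fraction decomposition: 127/(756*(x + 5)) + 5/(162*(x + 2)) + 7/(54*(x - 1)) - 29/(70*(x - 2)) + 1759/(1620*(x - 7)).
Integrate each term: A/(x−a) contributes A·log|x−a|.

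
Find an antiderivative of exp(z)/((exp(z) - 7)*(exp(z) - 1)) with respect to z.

log(exp(z) - 7)/6 - log(exp(z) - 1)/6 + C

Let u = e^z, du = e^z dz.
The integral becomes ∫ du/((u-1)(u-7)); decompose into partial fractions.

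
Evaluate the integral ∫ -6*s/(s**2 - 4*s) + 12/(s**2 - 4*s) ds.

Let u = s**2 - 4*s, so du = (2*s - 4) ds.
Rewriting, the integral becomes -3·∫ 1/u du = -3·log(u).
Substituting back, u = s**2 - 4*s.

-3*log(s**2 - 4*s) + C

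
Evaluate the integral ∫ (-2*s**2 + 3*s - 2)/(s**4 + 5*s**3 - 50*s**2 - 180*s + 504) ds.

Factor the denominator: (s - 6)*(s - 2)*(s + 6)*(s + 7).
Partial-fraction decomposition: 121/(117*(s + 7)) - 23/(24*(s + 6)) + 1/(72*(s - 2)) - 7/(78*(s - 6)).
Integrate each term: A/(s−a) contributes A·log|s−a|.

-7*log(s - 6)/78 + log(s - 2)/72 - 23*log(s + 6)/24 + 121*log(s + 7)/117 + C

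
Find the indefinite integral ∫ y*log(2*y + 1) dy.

y**2*log(2*y + 1)/2 - y**2/4 + y/4 - log(2*y + 1)/8 + C

Use integration by parts with u = log(2*y + 1), dv = y dy.
Then du = 2/(2*y + 1) dy and v = y**2/2.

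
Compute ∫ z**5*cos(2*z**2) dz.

Let u = z², du = 2z dz; rewrite as (1/2)∫ u^2·cos(2u) du.
Now integrate by parts 2 times.

z**4*sin(2*z**2)/4 + z**2*cos(2*z**2)/4 - sin(2*z**2)/8 + C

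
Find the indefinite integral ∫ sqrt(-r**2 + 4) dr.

r*sqrt(-r**2 + 4)/2 + 2*asin(r/2) + C

Substitute r = 2·sin(θ), so dr = 2·cos(θ) dθ and the radical becomes sqrt(-r**2 + 4) = 2·cos(θ) by the Pythagorean identity.
Integrate the resulting trig expression in θ, then back-substitute θ = asin(r/2), sin(θ) = r/2, cos(θ) = sqrt(-r**2 + 4)/2 (absorbing any constant into C).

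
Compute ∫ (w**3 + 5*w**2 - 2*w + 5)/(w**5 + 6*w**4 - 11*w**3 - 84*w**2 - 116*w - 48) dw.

Factor the denominator: (w - 4)*(w + 1)**2*(w + 2)*(w + 6).
Partial-fraction decomposition: -19/(1000*(w + 6)) - 7/(8*(w + 2)) + 4/(5*(w + 1)) - 11/(25*(w + 1)**2) + 47/(500*(w - 4)).
Integrate each term; A/(w−a) gives A·log|w−a|; A/(w−a)² gives −A/(w−a).

47*log(w - 4)/500 + 4*log(w + 1)/5 - 7*log(w + 2)/8 - 19*log(w + 6)/1000 + 11/(25*w + 25) + C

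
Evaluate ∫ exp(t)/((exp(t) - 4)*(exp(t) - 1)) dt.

log(exp(t) - 4)/3 - log(exp(t) - 1)/3 + C

Let u = e^t, du = e^t dt.
The integral becomes ∫ du/((u-4)(u-1)); decompose into partial fractions.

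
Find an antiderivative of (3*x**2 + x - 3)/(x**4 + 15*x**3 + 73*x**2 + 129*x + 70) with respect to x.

Factor the denominator: (x + 1)*(x + 2)*(x + 5)*(x + 7).
Partial-fraction decomposition: -137/(60*(x + 7)) + 67/(24*(x + 5)) - 7/(15*(x + 2)) - 1/(24*(x + 1)).
Integrate each term: A/(x−a) contributes A·log|x−a|.

-log(x + 1)/24 - 7*log(x + 2)/15 + 67*log(x + 5)/24 - 137*log(x + 7)/60 + C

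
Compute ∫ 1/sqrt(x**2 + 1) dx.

Substitute x = tan(θ), so dx = sec(θ)^2 dθ and the radical becomes sqrt(x**2 + 1) = sec(θ) by the Pythagorean identity.
Integrate the resulting trig expression in θ, then back-substitute tan(θ) = x, sec(θ) = sqrt(x**2 + 1) (absorbing any constant into C).

log(x + sqrt(x**2 + 1)) + C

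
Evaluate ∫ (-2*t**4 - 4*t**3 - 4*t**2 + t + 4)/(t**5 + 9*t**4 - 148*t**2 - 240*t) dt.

-log(t)/60 - 103*log(t - 4)/270 - 7*log(t + 2)/72 + 851*log(t + 5)/135 - 937*log(t + 6)/120 + C

Factor the denominator: t*(t - 4)*(t + 2)*(t + 5)*(t + 6).
Partial-fraction decomposition: -937/(120*(t + 6)) + 851/(135*(t + 5)) - 7/(72*(t + 2)) - 103/(270*(t - 4)) - 1/(60*t).
Integrate each term: A/(t−a) contributes A·log|t−a|.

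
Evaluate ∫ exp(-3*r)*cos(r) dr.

exp(-3*r)*sin(r)/10 - 3*exp(-3*r)*cos(r)/10 + C

Let I denote the integral. Integrate by parts with u = cos(r), dv = exp(-3*r) dr, so v = -exp(-3*r)/3: I = -exp(-3*r)*cos(r)/3 − (1/3)·∫ exp(-3*r)*sin(r) dr.
Apply parts again with u = sin(r), dv = exp(-3*r) dr: ∫ exp(-3*r)*sin(r) dr = -exp(-3*r)*sin(r)/3 + (1/3)·I. Substituting back brings back I: I = exp(-3*r)*sin(r)/9 - exp(-3*r)*cos(r)/3 − (1/9)·I.
Solving for I: (1 + 1/9)·I equals the remaining terms, so I = (9/10)·(exp(-3*r)*sin(r)/9 - exp(-3*r)*cos(r)/3).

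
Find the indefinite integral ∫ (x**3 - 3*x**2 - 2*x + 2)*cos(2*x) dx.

Use integration by parts with u = x**3 - 3*x**2 - 2*x + 2, dv = cos(2*x) dx, so v = sin(2*x)/2.
Apply parts 3 times (tabular method): alternate signs, differentiate u down to 0, integrate dv up.

x**3*sin(2*x)/2 - 3*x**2*sin(2*x)/2 + 3*x**2*cos(2*x)/4 - 7*x*sin(2*x)/4 - 3*x*cos(2*x)/2 + 7*sin(2*x)/4 - 7*cos(2*x)/8 + C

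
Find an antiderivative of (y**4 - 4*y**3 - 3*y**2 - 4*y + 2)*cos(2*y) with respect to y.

y**4*sin(2*y)/2 - 2*y**3*sin(2*y) + y**3*cos(2*y) - 3*y**2*sin(2*y) - 3*y**2*cos(2*y) + y*sin(2*y) - 3*y*cos(2*y) + 5*sin(2*y)/2 + cos(2*y)/2 + C

Use integration by parts with u = y**4 - 4*y**3 - 3*y**2 - 4*y + 2, dv = cos(2*y) dy, so v = sin(2*y)/2.
Apply parts 4 times (tabular method): alternate signs, differentiate u down to 0, integrate dv up.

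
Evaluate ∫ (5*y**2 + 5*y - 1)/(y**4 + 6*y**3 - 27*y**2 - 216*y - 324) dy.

Factor the denominator: (y - 6)*(y + 3)**2*(y + 6).
Partial-fraction decomposition: -149/(108*(y + 6)) + 283/(243*(y + 3)) - 29/(27*(y + 3)**2) + 209/(972*(y - 6)).
Integrate each term; A/(y−a) gives A·log|y−a|; A/(y−a)² gives −A/(y−a).

209*log(y - 6)/972 + 283*log(y + 3)/243 - 149*log(y + 6)/108 + 29/(27*y + 81) + C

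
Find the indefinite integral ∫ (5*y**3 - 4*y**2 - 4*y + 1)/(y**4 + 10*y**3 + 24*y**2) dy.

Factor the denominator: y**2*(y + 4)*(y + 6).
Partial-fraction decomposition: 1199/(72*(y + 6)) - 367/(32*(y + 4)) - 53/(288*y) + 1/(24*y**2).
Integrate each term; A/(y−a) gives A·log|y−a|; A/(y−a)² gives −A/(y−a).

-53*log(y)/288 - 367*log(y + 4)/32 + 1199*log(y + 6)/72 - 1/(24*y) + C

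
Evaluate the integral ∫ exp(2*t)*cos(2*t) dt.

Let I denote the integral. Integrate by parts with u = cos(2*t), dv = exp(2*t) dt, so v = exp(2*t)/2: I = exp(2*t)*cos(2*t)/2 + ∫ exp(2*t)*sin(2*t) dt.
Apply parts again with u = sin(2*t), dv = exp(2*t) dt: ∫ exp(2*t)*sin(2*t) dt = exp(2*t)*sin(2*t)/2 − I. Substituting back brings back I: I = exp(2*t)*sin(2*t)/2 + exp(2*t)*cos(2*t)/2 − I.
Solving for I: (1 + 1)·I equals the remaining terms, so I = (1/2)·(exp(2*t)*sin(2*t)/2 + exp(2*t)*cos(2*t)/2).

exp(2*t)*sin(2*t)/4 + exp(2*t)*cos(2*t)/4 + C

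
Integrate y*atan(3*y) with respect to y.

y**2*atan(3*y)/2 - y/6 + atan(3*y)/18 + C

Use integration by parts with u = arctan(3*y), dv = y dy.
Then du = 3/(9*y**2 + 1) dy.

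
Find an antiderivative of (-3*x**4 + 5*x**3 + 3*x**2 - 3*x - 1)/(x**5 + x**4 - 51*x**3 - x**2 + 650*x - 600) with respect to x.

Factor the denominator: (x - 5)*(x - 4)*(x - 1)*(x + 5)*(x + 6).
Partial-fraction decomposition: -4843/(770*(x + 6)) + 2411/(540*(x + 5)) + 1/(504*(x - 1)) + 413/(270*(x - 4)) - 1191/(440*(x - 5)).
Integrate each term: A/(x−a) contributes A·log|x−a|.

-1191*log(x - 5)/440 + 413*log(x - 4)/270 + log(x - 1)/504 + 2411*log(x + 5)/540 - 4843*log(x + 6)/770 + C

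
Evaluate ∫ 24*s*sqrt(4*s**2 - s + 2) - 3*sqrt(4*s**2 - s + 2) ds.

Let u = 4*s**2 - s + 2, so du = (8*s - 1) ds.
Rewriting, the integral becomes 3·∫ √u du = 3·(2/3)u^(3/2).
Substituting back, u = 4*s**2 - s + 2.

2*(4*s**2 - s + 2)**(3/2) + C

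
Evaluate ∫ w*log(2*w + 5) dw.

Use integration by parts with u = log(2*w + 5), dv = w dw.
Then du = 2/(2*w + 5) dw and v = w**2/2.

w**2*log(2*w + 5)/2 - w**2/4 + 5*w/4 - 25*log(2*w + 5)/8 + C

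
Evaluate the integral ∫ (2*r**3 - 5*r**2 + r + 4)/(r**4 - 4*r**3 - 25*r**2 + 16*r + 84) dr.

226*log(r - 7)/225 - log(r - 2)/50 - 17*log(r + 2)/18 + 49*log(r + 3)/25 + C

Factor the denominator: (r - 7)*(r - 2)*(r + 2)*(r + 3).
Partial-fraction decomposition: 49/(25*(r + 3)) - 17/(18*(r + 2)) - 1/(50*(r - 2)) + 226/(225*(r - 7)).
Integrate each term: A/(r−a) contributes A·log|r−a|.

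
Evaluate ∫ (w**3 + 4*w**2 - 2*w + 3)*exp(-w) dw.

Use integration by parts with u = w**3 + 4*w**2 - 2*w + 3, dv = exp(-w) dw, so v = -exp(-w).
Apply parts 3 times (tabular method): alternate signs, differentiate u down to 0, integrate dv up.

(-w**3 - 7*w**2 - 12*w - 15)*exp(-w) + C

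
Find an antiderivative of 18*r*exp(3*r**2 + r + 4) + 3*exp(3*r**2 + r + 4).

Let u = 3*r**2 + r + 4, so du = (6*r + 1) dr.
Rewriting, the integral becomes 3·∫ e^u du = 3·e^u.
Substituting back, u = 3*r**2 + r + 4.

3*exp(3*r**2 + r + 4) + C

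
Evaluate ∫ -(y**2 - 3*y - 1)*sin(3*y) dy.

y**2*cos(3*y)/3 - 2*y*sin(3*y)/9 - y*cos(3*y) + sin(3*y)/3 - 11*cos(3*y)/27 + C

Use integration by parts with u = y**2 - 3*y - 1, dv = -sin(3*y) dy, so v = cos(3*y)/3.
Apply parts 2 times (tabular method): alternate signs, differentiate u down to 0, integrate dv up.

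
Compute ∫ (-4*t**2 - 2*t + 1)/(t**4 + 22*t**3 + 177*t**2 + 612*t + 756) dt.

Factor the denominator: (t + 3)*(t + 6)**2*(t + 7).
Partial-fraction decomposition: 181/(4*(t + 7)) - 400/(9*(t + 6)) + 131/(3*(t + 6)**2) - 29/(36*(t + 3)).
Integrate each term; A/(t−a) gives A·log|t−a|; A/(t−a)² gives −A/(t−a).

-29*log(t + 3)/36 - 400*log(t + 6)/9 + 181*log(t + 7)/4 - 131/(3*t + 18) + C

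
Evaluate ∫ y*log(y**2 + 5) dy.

Let u = y**2 + 5, so du = (2*y) dy.
The integral becomes (1/2)·∫ log(u) du; integrate by parts with u′=log(u), dv′=du.

y**2*log(y**2 + 5)/2 - y**2/2 + 5*log(y**2 + 5)/2 + C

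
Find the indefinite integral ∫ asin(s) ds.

s*asin(s) + sqrt(-s**2 + 1) + C

Use integration by parts with u = arcsin(s), dv = ds.
Then du = 1/sqrt(-s**2 + 1) ds.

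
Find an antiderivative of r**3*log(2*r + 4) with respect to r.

Use integration by parts with u = log(2*r + 4), dv = r**3 dr.
Then du = 2/(2*r + 4) dr and v = r**4/4.

r**4*log(2*r + 4)/4 - r**4/16 + r**3/6 - r**2/2 + 2*r - 4*log(r + 2) + C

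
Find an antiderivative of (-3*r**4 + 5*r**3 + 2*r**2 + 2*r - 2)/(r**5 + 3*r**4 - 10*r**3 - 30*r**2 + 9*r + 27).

-43*log(r - 3)/144 - log(r - 1)/16 - 5*log(r + 1)/16 - 335*log(r + 3)/144 - 23/(3*r + 9) + C

Factor the denominator: (r - 3)*(r - 1)*(r + 1)*(r + 3)**2.
Partial-fraction decomposition: -335/(144*(r + 3)) + 23/(3*(r + 3)**2) - 5/(16*(r + 1)) - 1/(16*(r - 1)) - 43/(144*(r - 3)).
Integrate each term; A/(r−a) gives A·log|r−a|; A/(r−a)² gives −A/(r−a).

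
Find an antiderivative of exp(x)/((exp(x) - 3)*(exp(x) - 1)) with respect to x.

log(exp(x) - 3)/2 - log(exp(x) - 1)/2 + C

Let u = e^x, du = e^x dx.
The integral becomes ∫ du/((u-1)(u-3)); decompose into partial fractions.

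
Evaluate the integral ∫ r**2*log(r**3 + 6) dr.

Let u = r**3 + 6, so du = (3*r**2) dr.
The integral becomes (1/3)·∫ log(u) du; integrate by parts with u′=log(u), dv′=du.

r**3*log(r**3 + 6)/3 - r**3/3 + 2*log(r**3 + 6) + C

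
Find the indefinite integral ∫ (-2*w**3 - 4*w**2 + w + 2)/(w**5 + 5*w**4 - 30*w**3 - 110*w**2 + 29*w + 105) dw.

Factor the denominator: (w - 5)*(w - 1)*(w + 1)*(w + 3)*(w + 7).
Partial-fraction decomposition: 485/(2304*(w + 7)) - 17/(256*(w + 3)) - 1/(144*(w + 1)) + 3/(256*(w - 1)) - 343/(2304*(w - 5)).
Integrate each term: A/(w−a) contributes A·log|w−a|.

-343*log(w - 5)/2304 + 3*log(w - 1)/256 - log(w + 1)/144 - 17*log(w + 3)/256 + 485*log(w + 7)/2304 + C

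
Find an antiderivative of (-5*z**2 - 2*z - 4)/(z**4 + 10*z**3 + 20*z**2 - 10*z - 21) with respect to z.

Factor the denominator: (z - 1)*(z + 1)*(z + 3)*(z + 7).
Partial-fraction decomposition: 235/(192*(z + 7)) - 43/(32*(z + 3)) + 7/(24*(z + 1)) - 11/(64*(z - 1)).
Integrate each term: A/(z−a) contributes A·log|z−a|.

-11*log(z - 1)/64 + 7*log(z + 1)/24 - 43*log(z + 3)/32 + 235*log(z + 7)/192 + C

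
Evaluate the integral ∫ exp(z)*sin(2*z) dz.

Let I denote the integral. Integrate by parts with u = sin(2*z), dv = exp(z) dz, so v = exp(z): I = exp(z)*sin(2*z) − 2·∫ exp(z)*cos(2*z) dz.
Apply parts again with u = cos(2*z), dv = exp(z) dz: ∫ exp(z)*cos(2*z) dz = exp(z)*cos(2*z) + 2·I. Substituting back brings back I: I = exp(z)*sin(2*z) - 2*exp(z)*cos(2*z) − 4·I.
Solving for I: (1 + 4)·I equals the remaining terms, so I = (1/5)·(exp(z)*sin(2*z) - 2*exp(z)*cos(2*z)).

exp(z)*sin(2*z)/5 - 2*exp(z)*cos(2*z)/5 + C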